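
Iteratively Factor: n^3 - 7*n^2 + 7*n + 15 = (n - 5)*(n^2 - 2*n - 3) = (n - 5)*(n - 3)*(n + 1)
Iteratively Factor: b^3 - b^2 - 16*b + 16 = (b - 4)*(b^2 + 3*b - 4) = (b - 4)*(b + 4)*(b - 1)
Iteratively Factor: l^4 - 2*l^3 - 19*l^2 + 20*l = (l - 5)*(l^3 + 3*l^2 - 4*l) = l*(l - 5)*(l^2 + 3*l - 4) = l*(l - 5)*(l + 4)*(l - 1)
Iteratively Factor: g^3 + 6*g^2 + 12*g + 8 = (g + 2)*(g^2 + 4*g + 4) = (g + 2)^2*(g + 2)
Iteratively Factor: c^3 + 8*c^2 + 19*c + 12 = (c + 1)*(c^2 + 7*c + 12) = (c + 1)*(c + 3)*(c + 4)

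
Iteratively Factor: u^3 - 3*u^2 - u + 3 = (u + 1)*(u^2 - 4*u + 3) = (u - 1)*(u + 1)*(u - 3)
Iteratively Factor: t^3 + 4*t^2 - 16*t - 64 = (t + 4)*(t^2 - 16) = (t + 4)^2*(t - 4)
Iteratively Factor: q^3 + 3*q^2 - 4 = (q + 2)*(q^2 + q - 2) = (q + 2)^2*(q - 1)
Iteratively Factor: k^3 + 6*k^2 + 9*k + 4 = (k + 1)*(k^2 + 5*k + 4) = (k + 1)*(k + 4)*(k + 1)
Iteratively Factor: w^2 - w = (w - 1)*(w)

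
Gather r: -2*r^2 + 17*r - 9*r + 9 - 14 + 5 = -2*r^2 + 8*r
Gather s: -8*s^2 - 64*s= -8*s^2 - 64*s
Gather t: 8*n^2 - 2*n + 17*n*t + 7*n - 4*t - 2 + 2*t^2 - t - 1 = 8*n^2 + 5*n + 2*t^2 + t*(17*n - 5) - 3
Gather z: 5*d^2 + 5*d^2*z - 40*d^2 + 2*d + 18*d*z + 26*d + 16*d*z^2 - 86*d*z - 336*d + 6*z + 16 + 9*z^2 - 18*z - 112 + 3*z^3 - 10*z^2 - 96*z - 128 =-35*d^2 - 308*d + 3*z^3 + z^2*(16*d - 1) + z*(5*d^2 - 68*d - 108) - 224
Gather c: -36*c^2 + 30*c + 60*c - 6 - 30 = -36*c^2 + 90*c - 36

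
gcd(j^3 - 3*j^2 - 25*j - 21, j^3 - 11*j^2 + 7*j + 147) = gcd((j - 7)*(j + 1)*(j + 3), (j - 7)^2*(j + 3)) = j^2 - 4*j - 21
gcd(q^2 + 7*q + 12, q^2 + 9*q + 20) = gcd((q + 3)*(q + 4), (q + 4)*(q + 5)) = q + 4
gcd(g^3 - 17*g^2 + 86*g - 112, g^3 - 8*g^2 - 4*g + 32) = g^2 - 10*g + 16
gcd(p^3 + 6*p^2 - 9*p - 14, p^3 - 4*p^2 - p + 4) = p + 1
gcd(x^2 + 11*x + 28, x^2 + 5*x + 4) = x + 4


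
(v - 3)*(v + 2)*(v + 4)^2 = v^4 + 7*v^3 + 2*v^2 - 64*v - 96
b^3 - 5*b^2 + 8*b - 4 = (b - 2)^2*(b - 1)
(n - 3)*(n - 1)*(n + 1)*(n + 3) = n^4 - 10*n^2 + 9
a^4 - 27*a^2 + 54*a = a*(a - 3)^2*(a + 6)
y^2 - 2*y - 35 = (y - 7)*(y + 5)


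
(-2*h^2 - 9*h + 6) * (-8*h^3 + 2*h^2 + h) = 16*h^5 + 68*h^4 - 68*h^3 + 3*h^2 + 6*h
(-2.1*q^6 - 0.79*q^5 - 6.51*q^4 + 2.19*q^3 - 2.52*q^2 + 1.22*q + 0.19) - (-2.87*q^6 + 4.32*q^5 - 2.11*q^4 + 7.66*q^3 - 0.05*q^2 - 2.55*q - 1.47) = 0.77*q^6 - 5.11*q^5 - 4.4*q^4 - 5.47*q^3 - 2.47*q^2 + 3.77*q + 1.66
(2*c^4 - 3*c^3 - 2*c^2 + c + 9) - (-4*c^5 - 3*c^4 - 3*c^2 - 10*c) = 4*c^5 + 5*c^4 - 3*c^3 + c^2 + 11*c + 9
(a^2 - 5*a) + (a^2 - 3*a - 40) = 2*a^2 - 8*a - 40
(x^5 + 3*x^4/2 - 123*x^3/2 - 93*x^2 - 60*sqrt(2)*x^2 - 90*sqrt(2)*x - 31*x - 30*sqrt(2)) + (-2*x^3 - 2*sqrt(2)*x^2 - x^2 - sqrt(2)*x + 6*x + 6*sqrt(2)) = x^5 + 3*x^4/2 - 127*x^3/2 - 94*x^2 - 62*sqrt(2)*x^2 - 91*sqrt(2)*x - 25*x - 24*sqrt(2)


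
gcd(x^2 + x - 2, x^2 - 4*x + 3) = x - 1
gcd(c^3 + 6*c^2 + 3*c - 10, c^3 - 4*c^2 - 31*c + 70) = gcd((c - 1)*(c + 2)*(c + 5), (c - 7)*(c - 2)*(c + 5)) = c + 5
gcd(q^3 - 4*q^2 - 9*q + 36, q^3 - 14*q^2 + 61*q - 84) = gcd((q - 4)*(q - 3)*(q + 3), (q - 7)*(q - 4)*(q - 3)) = q^2 - 7*q + 12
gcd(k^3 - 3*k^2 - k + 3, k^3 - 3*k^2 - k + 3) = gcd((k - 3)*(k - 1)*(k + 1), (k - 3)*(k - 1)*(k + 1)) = k^3 - 3*k^2 - k + 3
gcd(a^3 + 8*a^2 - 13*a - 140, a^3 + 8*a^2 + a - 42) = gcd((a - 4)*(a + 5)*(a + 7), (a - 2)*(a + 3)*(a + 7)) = a + 7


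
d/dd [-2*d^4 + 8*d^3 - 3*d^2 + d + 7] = -8*d^3 + 24*d^2 - 6*d + 1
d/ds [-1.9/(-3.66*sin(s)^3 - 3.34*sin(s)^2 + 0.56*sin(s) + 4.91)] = (-20.862*sin(s)^2 - 12.692*sin(s) + 1.064)*cos(s)/(3.66*sin(s)^3 + 3.34*sin(s)^2 - 0.56*sin(s) - 4.91)^2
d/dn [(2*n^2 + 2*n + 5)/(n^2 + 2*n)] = 2*(n^2 - 5*n - 5)/(n^2*(n^2 + 4*n + 4))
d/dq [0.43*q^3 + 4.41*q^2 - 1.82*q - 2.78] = 1.29*q^2 + 8.82*q - 1.82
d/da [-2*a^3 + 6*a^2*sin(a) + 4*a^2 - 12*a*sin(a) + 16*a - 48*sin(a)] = 6*a^2*cos(a) - 6*a^2 - 12*sqrt(2)*a*cos(a + pi/4) + 8*a - 12*sin(a) - 48*cos(a) + 16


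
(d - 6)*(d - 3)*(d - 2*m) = d^3 - 2*d^2*m - 9*d^2 + 18*d*m + 18*d - 36*m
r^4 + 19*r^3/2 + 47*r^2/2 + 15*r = r*(r + 1)*(r + 5/2)*(r + 6)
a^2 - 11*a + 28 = (a - 7)*(a - 4)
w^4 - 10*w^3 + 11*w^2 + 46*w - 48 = (w - 8)*(w - 3)*(w - 1)*(w + 2)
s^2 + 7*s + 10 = (s + 2)*(s + 5)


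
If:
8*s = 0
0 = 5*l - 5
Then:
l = 1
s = 0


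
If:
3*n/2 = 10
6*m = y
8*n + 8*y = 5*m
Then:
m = -160/129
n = 20/3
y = -320/43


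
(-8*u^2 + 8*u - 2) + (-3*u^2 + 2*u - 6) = -11*u^2 + 10*u - 8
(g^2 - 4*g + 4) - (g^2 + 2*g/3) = 4 - 14*g/3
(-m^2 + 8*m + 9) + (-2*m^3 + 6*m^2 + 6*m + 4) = -2*m^3 + 5*m^2 + 14*m + 13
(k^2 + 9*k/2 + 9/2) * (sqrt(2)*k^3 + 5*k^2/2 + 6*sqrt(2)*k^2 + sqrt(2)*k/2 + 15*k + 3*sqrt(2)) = sqrt(2)*k^5 + 5*k^4/2 + 21*sqrt(2)*k^4/2 + 105*k^3/4 + 32*sqrt(2)*k^3 + 129*sqrt(2)*k^2/4 + 315*k^2/4 + 63*sqrt(2)*k/4 + 135*k/2 + 27*sqrt(2)/2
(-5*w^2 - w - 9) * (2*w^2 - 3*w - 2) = -10*w^4 + 13*w^3 - 5*w^2 + 29*w + 18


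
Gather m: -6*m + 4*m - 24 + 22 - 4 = -2*m - 6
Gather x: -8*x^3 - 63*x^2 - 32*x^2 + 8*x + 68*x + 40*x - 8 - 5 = -8*x^3 - 95*x^2 + 116*x - 13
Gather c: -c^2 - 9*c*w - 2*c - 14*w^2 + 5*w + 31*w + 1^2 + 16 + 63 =-c^2 + c*(-9*w - 2) - 14*w^2 + 36*w + 80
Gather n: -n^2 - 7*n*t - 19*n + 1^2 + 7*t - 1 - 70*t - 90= -n^2 + n*(-7*t - 19) - 63*t - 90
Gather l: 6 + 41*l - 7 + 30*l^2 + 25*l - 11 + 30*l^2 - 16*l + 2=60*l^2 + 50*l - 10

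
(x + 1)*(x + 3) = x^2 + 4*x + 3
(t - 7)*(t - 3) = t^2 - 10*t + 21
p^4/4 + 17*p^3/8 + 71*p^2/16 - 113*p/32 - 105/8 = (p/4 + 1)*(p - 3/2)*(p + 5/2)*(p + 7/2)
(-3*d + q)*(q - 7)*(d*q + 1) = -3*d^2*q^2 + 21*d^2*q + d*q^3 - 7*d*q^2 - 3*d*q + 21*d + q^2 - 7*q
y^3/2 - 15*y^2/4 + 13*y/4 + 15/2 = (y/2 + 1/2)*(y - 6)*(y - 5/2)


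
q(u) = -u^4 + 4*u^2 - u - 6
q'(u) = -4*u^3 + 8*u - 1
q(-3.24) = -70.97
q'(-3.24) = 109.13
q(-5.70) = -925.94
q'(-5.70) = 694.17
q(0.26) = -5.99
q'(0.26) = 1.01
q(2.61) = -27.77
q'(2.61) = -51.24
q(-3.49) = -102.14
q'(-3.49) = 141.11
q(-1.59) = -0.69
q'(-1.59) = 2.36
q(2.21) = -12.53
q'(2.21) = -26.50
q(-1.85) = -2.17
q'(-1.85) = 9.53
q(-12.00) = -20154.00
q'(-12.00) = 6815.00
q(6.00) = -1164.00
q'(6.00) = -817.00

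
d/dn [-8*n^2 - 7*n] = -16*n - 7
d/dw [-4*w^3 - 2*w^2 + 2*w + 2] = -12*w^2 - 4*w + 2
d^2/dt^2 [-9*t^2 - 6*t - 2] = -18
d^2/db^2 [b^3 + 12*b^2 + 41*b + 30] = 6*b + 24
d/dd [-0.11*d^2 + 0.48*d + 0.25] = 0.48 - 0.22*d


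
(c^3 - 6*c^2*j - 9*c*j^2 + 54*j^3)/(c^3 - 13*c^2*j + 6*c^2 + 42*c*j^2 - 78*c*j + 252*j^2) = (c^2 - 9*j^2)/(c^2 - 7*c*j + 6*c - 42*j)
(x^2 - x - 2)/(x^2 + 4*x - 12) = (x + 1)/(x + 6)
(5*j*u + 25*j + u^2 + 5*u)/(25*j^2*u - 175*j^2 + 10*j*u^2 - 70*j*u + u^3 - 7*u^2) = (u + 5)/(5*j*u - 35*j + u^2 - 7*u)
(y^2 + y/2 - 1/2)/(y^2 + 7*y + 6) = (y - 1/2)/(y + 6)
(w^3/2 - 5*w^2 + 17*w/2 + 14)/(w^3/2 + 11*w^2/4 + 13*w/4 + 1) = 2*(w^2 - 11*w + 28)/(2*w^2 + 9*w + 4)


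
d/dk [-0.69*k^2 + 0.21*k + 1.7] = 0.21 - 1.38*k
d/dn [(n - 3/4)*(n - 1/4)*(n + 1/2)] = 3*n^2 - n - 5/16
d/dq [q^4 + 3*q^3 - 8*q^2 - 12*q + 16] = 4*q^3 + 9*q^2 - 16*q - 12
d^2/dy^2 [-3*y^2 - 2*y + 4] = -6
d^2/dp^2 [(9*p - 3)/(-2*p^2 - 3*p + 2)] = 6*(-(3*p - 1)*(4*p + 3)^2 + (18*p + 7)*(2*p^2 + 3*p - 2))/(2*p^2 + 3*p - 2)^3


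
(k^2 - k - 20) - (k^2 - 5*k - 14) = 4*k - 6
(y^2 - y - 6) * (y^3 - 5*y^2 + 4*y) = y^5 - 6*y^4 + 3*y^3 + 26*y^2 - 24*y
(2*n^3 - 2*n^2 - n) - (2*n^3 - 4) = -2*n^2 - n + 4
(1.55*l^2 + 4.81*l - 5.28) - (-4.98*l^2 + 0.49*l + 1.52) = 6.53*l^2 + 4.32*l - 6.8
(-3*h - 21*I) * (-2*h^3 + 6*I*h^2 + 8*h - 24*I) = 6*h^4 + 24*I*h^3 + 102*h^2 - 96*I*h - 504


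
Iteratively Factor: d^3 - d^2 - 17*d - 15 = (d + 1)*(d^2 - 2*d - 15) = (d - 5)*(d + 1)*(d + 3)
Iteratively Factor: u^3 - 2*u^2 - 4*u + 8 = (u + 2)*(u^2 - 4*u + 4) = (u - 2)*(u + 2)*(u - 2)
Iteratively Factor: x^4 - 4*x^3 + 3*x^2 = (x - 3)*(x^3 - x^2) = x*(x - 3)*(x^2 - x) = x^2*(x - 3)*(x - 1)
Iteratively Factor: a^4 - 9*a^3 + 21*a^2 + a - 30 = (a - 5)*(a^3 - 4*a^2 + a + 6) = (a - 5)*(a + 1)*(a^2 - 5*a + 6) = (a - 5)*(a - 2)*(a + 1)*(a - 3)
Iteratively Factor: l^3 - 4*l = (l)*(l^2 - 4) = l*(l - 2)*(l + 2)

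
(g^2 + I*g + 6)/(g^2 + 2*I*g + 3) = (g - 2*I)/(g - I)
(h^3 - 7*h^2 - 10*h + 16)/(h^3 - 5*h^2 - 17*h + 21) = (h^2 - 6*h - 16)/(h^2 - 4*h - 21)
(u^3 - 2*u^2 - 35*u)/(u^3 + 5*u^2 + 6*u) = (u^2 - 2*u - 35)/(u^2 + 5*u + 6)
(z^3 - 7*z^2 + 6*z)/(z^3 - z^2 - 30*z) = (z - 1)/(z + 5)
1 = 1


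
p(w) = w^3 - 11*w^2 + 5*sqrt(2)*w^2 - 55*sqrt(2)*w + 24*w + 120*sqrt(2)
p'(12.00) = 283.92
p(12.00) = 686.56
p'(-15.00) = 739.09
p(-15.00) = -3282.58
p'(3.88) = -39.11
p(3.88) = -39.70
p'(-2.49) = -15.62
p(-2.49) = 263.82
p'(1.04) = -58.71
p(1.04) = 110.65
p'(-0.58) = -48.21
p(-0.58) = 199.38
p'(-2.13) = -23.43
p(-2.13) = 256.77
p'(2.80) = -52.26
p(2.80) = 10.27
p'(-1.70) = -31.75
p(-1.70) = 244.87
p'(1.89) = -57.92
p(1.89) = 60.77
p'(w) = 3*w^2 - 22*w + 10*sqrt(2)*w - 55*sqrt(2) + 24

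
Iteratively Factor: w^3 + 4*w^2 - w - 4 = (w + 1)*(w^2 + 3*w - 4) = (w + 1)*(w + 4)*(w - 1)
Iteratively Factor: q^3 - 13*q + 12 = (q + 4)*(q^2 - 4*q + 3) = (q - 1)*(q + 4)*(q - 3)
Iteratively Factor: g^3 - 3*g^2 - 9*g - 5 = (g + 1)*(g^2 - 4*g - 5) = (g - 5)*(g + 1)*(g + 1)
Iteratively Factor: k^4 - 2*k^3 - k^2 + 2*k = (k + 1)*(k^3 - 3*k^2 + 2*k) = k*(k + 1)*(k^2 - 3*k + 2) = k*(k - 1)*(k + 1)*(k - 2)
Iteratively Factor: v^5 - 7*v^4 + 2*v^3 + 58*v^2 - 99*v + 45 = (v - 1)*(v^4 - 6*v^3 - 4*v^2 + 54*v - 45) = (v - 1)^2*(v^3 - 5*v^2 - 9*v + 45) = (v - 3)*(v - 1)^2*(v^2 - 2*v - 15) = (v - 3)*(v - 1)^2*(v + 3)*(v - 5)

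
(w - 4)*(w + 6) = w^2 + 2*w - 24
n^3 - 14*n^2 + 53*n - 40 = (n - 8)*(n - 5)*(n - 1)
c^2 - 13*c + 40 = (c - 8)*(c - 5)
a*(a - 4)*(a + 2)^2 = a^4 - 12*a^2 - 16*a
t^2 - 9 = (t - 3)*(t + 3)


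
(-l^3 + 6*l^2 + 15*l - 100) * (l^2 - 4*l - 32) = -l^5 + 10*l^4 + 23*l^3 - 352*l^2 - 80*l + 3200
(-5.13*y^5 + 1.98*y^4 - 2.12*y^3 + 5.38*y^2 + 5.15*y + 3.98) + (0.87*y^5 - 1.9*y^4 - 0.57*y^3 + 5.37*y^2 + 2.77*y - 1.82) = -4.26*y^5 + 0.0800000000000001*y^4 - 2.69*y^3 + 10.75*y^2 + 7.92*y + 2.16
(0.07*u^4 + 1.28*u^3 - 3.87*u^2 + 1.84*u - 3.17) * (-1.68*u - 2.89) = -0.1176*u^5 - 2.3527*u^4 + 2.8024*u^3 + 8.0931*u^2 + 0.00799999999999912*u + 9.1613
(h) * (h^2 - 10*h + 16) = h^3 - 10*h^2 + 16*h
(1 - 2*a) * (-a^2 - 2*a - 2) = 2*a^3 + 3*a^2 + 2*a - 2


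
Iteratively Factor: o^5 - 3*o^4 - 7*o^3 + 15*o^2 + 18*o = (o + 1)*(o^4 - 4*o^3 - 3*o^2 + 18*o) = (o + 1)*(o + 2)*(o^3 - 6*o^2 + 9*o) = (o - 3)*(o + 1)*(o + 2)*(o^2 - 3*o) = (o - 3)^2*(o + 1)*(o + 2)*(o)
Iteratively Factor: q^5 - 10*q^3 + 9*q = (q + 3)*(q^4 - 3*q^3 - q^2 + 3*q) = (q + 1)*(q + 3)*(q^3 - 4*q^2 + 3*q) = q*(q + 1)*(q + 3)*(q^2 - 4*q + 3) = q*(q - 3)*(q + 1)*(q + 3)*(q - 1)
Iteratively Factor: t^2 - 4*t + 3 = (t - 3)*(t - 1)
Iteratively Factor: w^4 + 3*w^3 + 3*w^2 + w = (w + 1)*(w^3 + 2*w^2 + w) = (w + 1)^2*(w^2 + w) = (w + 1)^3*(w)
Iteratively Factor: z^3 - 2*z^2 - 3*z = (z + 1)*(z^2 - 3*z) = z*(z + 1)*(z - 3)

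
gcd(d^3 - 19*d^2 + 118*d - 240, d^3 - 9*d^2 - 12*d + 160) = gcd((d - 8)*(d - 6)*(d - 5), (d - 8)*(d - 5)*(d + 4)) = d^2 - 13*d + 40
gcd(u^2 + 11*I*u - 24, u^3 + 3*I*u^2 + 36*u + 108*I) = u + 3*I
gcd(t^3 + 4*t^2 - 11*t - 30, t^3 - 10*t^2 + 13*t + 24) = t - 3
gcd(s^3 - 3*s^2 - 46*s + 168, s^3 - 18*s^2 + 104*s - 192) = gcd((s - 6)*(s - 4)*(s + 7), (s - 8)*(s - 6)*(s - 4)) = s^2 - 10*s + 24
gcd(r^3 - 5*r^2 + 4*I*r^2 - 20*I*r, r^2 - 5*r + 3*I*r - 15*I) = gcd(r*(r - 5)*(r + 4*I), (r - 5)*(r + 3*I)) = r - 5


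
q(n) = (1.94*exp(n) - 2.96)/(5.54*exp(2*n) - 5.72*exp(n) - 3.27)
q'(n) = (1.94*exp(n) - 2.96)*(-11.08*exp(2*n) + 5.72*exp(n))/(5.54*exp(2*n) - 5.72*exp(n) - 3.27)^2 + 1.94*exp(n)/(5.54*exp(2*n) - 5.72*exp(n) - 3.27) = (-10.7476*exp(2*n) + 32.7968*exp(n) - 23.275)*exp(n)/(30.6916*exp(4*n) - 63.3776*exp(3*n) - 3.5132*exp(2*n) + 37.4088*exp(n) + 10.6929)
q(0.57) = 0.12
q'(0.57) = 0.13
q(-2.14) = 0.71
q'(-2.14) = -0.15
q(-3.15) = 0.82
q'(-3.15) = -0.08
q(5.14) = 0.00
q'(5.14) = -0.00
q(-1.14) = 0.52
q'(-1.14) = -0.22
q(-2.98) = 0.81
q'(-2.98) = -0.09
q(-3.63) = 0.85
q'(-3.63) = -0.05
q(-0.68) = 0.42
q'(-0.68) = -0.21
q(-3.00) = 0.81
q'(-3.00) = -0.09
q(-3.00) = 0.81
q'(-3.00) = -0.09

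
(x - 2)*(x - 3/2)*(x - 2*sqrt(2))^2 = x^4 - 4*sqrt(2)*x^3 - 7*x^3/2 + 11*x^2 + 14*sqrt(2)*x^2 - 28*x - 12*sqrt(2)*x + 24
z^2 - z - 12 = (z - 4)*(z + 3)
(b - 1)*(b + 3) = b^2 + 2*b - 3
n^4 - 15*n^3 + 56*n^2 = n^2*(n - 8)*(n - 7)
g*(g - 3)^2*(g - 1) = g^4 - 7*g^3 + 15*g^2 - 9*g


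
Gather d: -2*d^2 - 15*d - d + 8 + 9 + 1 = -2*d^2 - 16*d + 18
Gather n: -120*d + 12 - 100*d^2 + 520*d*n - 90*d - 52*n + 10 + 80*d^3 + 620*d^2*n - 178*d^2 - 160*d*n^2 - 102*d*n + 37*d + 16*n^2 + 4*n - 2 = 80*d^3 - 278*d^2 - 173*d + n^2*(16 - 160*d) + n*(620*d^2 + 418*d - 48) + 20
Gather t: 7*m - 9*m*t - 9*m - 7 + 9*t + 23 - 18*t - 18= -2*m + t*(-9*m - 9) - 2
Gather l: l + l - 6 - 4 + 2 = 2*l - 8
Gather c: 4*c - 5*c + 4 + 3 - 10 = -c - 3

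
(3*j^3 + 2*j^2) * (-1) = -3*j^3 - 2*j^2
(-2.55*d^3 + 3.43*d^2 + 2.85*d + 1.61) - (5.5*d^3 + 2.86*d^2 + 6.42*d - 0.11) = -8.05*d^3 + 0.57*d^2 - 3.57*d + 1.72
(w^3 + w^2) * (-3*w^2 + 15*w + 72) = -3*w^5 + 12*w^4 + 87*w^3 + 72*w^2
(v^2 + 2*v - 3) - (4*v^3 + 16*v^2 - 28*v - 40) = -4*v^3 - 15*v^2 + 30*v + 37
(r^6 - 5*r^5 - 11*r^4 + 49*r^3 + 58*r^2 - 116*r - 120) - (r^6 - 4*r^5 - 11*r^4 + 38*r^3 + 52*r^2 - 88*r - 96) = -r^5 + 11*r^3 + 6*r^2 - 28*r - 24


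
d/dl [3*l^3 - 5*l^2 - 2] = l*(9*l - 10)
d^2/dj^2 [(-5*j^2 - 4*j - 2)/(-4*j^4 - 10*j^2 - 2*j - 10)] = (60*j^8 + 96*j^7 + 30*j^6 + 60*j^5 - 444*j^4 - 317*j^3 - 345*j^2 - 270*j + 57)/(8*j^12 + 60*j^10 + 12*j^9 + 210*j^8 + 60*j^7 + 431*j^6 + 135*j^5 + 540*j^4 + 151*j^3 + 390*j^2 + 75*j + 125)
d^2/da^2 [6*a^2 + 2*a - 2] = 12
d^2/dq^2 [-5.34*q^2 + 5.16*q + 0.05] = -10.6800000000000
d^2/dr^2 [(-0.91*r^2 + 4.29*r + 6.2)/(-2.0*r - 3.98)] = 47.526328/(8.0*r^3 + 47.76*r^2 + 95.0424*r + 63.044792)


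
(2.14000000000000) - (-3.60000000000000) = 5.74000000000000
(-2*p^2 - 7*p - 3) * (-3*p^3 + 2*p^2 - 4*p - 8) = 6*p^5 + 17*p^4 + 3*p^3 + 38*p^2 + 68*p + 24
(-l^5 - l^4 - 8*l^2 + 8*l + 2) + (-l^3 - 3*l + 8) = -l^5 - l^4 - l^3 - 8*l^2 + 5*l + 10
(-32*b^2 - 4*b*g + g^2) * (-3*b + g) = 96*b^3 - 20*b^2*g - 7*b*g^2 + g^3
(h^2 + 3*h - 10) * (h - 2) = h^3 + h^2 - 16*h + 20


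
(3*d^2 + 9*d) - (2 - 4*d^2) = 7*d^2 + 9*d - 2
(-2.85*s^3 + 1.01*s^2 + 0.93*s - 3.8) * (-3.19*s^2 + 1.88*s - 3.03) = 9.0915*s^5 - 8.5799*s^4 + 7.5676*s^3 + 10.8101*s^2 - 9.9619*s + 11.514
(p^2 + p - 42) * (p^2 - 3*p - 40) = p^4 - 2*p^3 - 85*p^2 + 86*p + 1680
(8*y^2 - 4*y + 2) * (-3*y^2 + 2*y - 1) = -24*y^4 + 28*y^3 - 22*y^2 + 8*y - 2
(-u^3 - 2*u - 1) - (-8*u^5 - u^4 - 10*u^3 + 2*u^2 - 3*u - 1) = 8*u^5 + u^4 + 9*u^3 - 2*u^2 + u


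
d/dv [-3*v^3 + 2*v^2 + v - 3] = -9*v^2 + 4*v + 1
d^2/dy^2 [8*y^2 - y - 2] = 16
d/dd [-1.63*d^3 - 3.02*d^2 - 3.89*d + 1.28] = -4.89*d^2 - 6.04*d - 3.89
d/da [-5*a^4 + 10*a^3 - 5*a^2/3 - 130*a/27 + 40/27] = -20*a^3 + 30*a^2 - 10*a/3 - 130/27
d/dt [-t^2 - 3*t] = -2*t - 3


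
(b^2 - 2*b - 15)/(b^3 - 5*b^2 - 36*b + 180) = (b + 3)/(b^2 - 36)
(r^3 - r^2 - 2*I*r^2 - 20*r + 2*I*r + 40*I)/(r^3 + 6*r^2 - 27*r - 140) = (r - 2*I)/(r + 7)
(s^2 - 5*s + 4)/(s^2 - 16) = (s - 1)/(s + 4)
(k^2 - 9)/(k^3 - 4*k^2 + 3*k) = (k + 3)/(k*(k - 1))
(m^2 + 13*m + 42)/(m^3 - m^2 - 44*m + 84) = (m + 6)/(m^2 - 8*m + 12)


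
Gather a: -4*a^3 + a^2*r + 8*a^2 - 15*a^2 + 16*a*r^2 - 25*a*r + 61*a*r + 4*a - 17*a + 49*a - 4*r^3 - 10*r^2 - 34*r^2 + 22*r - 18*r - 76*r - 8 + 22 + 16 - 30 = -4*a^3 + a^2*(r - 7) + a*(16*r^2 + 36*r + 36) - 4*r^3 - 44*r^2 - 72*r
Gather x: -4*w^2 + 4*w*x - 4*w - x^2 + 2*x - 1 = -4*w^2 - 4*w - x^2 + x*(4*w + 2) - 1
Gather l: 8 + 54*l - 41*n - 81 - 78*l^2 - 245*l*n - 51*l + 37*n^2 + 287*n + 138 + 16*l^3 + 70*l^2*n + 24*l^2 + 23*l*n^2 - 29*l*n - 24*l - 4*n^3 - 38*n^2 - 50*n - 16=16*l^3 + l^2*(70*n - 54) + l*(23*n^2 - 274*n - 21) - 4*n^3 - n^2 + 196*n + 49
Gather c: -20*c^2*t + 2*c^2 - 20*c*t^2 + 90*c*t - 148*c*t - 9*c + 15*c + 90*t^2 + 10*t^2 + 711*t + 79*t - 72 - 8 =c^2*(2 - 20*t) + c*(-20*t^2 - 58*t + 6) + 100*t^2 + 790*t - 80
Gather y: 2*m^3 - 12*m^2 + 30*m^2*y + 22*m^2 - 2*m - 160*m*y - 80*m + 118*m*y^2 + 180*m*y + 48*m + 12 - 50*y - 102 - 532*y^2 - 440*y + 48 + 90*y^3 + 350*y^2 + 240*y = 2*m^3 + 10*m^2 - 34*m + 90*y^3 + y^2*(118*m - 182) + y*(30*m^2 + 20*m - 250) - 42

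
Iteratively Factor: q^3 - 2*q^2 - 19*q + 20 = (q - 5)*(q^2 + 3*q - 4) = (q - 5)*(q - 1)*(q + 4)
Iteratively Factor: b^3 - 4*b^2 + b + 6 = (b - 2)*(b^2 - 2*b - 3) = (b - 2)*(b + 1)*(b - 3)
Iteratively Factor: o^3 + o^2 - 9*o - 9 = (o + 1)*(o^2 - 9) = (o - 3)*(o + 1)*(o + 3)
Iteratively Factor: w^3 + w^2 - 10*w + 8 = (w - 1)*(w^2 + 2*w - 8) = (w - 1)*(w + 4)*(w - 2)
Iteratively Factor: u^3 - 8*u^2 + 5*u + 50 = (u + 2)*(u^2 - 10*u + 25) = (u - 5)*(u + 2)*(u - 5)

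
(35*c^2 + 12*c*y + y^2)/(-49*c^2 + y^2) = (5*c + y)/(-7*c + y)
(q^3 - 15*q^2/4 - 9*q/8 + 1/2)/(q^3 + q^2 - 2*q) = (8*q^3 - 30*q^2 - 9*q + 4)/(8*q*(q^2 + q - 2))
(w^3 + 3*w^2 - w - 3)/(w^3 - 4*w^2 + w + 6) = (w^2 + 2*w - 3)/(w^2 - 5*w + 6)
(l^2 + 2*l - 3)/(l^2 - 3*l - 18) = (l - 1)/(l - 6)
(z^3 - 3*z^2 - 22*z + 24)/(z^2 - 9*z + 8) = (z^2 - 2*z - 24)/(z - 8)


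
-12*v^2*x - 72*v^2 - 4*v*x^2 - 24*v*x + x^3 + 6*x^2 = (-6*v + x)*(2*v + x)*(x + 6)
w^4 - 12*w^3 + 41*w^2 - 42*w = w*(w - 7)*(w - 3)*(w - 2)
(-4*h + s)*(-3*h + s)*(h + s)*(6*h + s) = 72*h^4 + 42*h^3*s - 31*h^2*s^2 + s^4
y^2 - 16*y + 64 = (y - 8)^2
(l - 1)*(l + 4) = l^2 + 3*l - 4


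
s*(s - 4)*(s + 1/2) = s^3 - 7*s^2/2 - 2*s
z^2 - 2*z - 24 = (z - 6)*(z + 4)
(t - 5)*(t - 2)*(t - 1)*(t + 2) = t^4 - 6*t^3 + t^2 + 24*t - 20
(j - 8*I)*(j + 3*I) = j^2 - 5*I*j + 24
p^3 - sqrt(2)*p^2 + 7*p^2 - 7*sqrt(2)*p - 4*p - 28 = (p + 7)*(p - 2*sqrt(2))*(p + sqrt(2))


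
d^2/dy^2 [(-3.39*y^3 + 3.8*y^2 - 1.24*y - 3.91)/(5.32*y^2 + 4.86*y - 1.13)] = (1.13686837721616e-13*y^5 + 5.6843418860808e-14*y^4 - 467.589008*y^3 - 415.206612*y^2 - 677.261442*y - 235.631208)/(150.568768*y^6 + 412.648992*y^5 + 281.02368*y^4 - 60.507*y^3 - 59.69112*y^2 + 18.617202*y - 1.442897)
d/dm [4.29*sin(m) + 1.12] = 4.29*cos(m)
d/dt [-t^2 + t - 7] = 1 - 2*t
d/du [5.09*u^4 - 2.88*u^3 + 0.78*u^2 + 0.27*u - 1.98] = 20.36*u^3 - 8.64*u^2 + 1.56*u + 0.27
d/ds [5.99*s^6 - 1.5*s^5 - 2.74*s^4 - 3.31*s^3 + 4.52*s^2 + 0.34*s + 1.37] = 35.94*s^5 - 7.5*s^4 - 10.96*s^3 - 9.93*s^2 + 9.04*s + 0.34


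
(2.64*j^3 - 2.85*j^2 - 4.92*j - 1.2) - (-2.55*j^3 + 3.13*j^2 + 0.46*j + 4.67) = 5.19*j^3 - 5.98*j^2 - 5.38*j - 5.87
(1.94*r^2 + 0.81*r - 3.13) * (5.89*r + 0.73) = 11.4266*r^3 + 6.1871*r^2 - 17.8444*r - 2.2849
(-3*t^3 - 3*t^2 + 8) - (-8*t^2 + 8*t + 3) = -3*t^3 + 5*t^2 - 8*t + 5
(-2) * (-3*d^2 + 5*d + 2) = 6*d^2 - 10*d - 4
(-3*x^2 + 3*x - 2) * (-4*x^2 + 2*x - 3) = 12*x^4 - 18*x^3 + 23*x^2 - 13*x + 6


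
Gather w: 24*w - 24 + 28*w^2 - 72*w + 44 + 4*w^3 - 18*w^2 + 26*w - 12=4*w^3 + 10*w^2 - 22*w + 8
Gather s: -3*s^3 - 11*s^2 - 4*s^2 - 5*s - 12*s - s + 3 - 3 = -3*s^3 - 15*s^2 - 18*s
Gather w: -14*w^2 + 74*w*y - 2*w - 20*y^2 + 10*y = -14*w^2 + w*(74*y - 2) - 20*y^2 + 10*y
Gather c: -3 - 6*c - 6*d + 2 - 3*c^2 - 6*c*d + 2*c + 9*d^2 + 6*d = -3*c^2 + c*(-6*d - 4) + 9*d^2 - 1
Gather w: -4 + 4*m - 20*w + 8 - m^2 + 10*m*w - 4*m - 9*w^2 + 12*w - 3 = -m^2 - 9*w^2 + w*(10*m - 8) + 1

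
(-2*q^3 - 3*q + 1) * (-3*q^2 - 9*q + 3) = 6*q^5 + 18*q^4 + 3*q^3 + 24*q^2 - 18*q + 3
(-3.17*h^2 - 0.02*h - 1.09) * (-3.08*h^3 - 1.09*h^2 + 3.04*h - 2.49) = 9.7636*h^5 + 3.5169*h^4 - 6.2578*h^3 + 9.0206*h^2 - 3.2638*h + 2.7141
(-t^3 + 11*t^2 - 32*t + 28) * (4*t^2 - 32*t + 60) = -4*t^5 + 76*t^4 - 540*t^3 + 1796*t^2 - 2816*t + 1680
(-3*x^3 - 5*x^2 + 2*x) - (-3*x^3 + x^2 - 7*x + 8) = -6*x^2 + 9*x - 8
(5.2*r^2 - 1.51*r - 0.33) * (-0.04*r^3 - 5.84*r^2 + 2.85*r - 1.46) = -0.208*r^5 - 30.3076*r^4 + 23.6516*r^3 - 9.9683*r^2 + 1.2641*r + 0.4818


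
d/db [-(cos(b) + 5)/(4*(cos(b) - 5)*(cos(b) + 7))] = (sin(b)^2 - 10*cos(b) - 46)*sin(b)/(4*(cos(b) - 5)^2*(cos(b) + 7)^2)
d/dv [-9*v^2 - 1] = -18*v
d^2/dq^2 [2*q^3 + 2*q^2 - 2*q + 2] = 12*q + 4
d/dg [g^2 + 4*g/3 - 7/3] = 2*g + 4/3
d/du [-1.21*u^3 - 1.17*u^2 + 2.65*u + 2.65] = -3.63*u^2 - 2.34*u + 2.65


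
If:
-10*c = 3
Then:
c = -3/10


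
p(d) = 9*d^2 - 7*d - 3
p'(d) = 18*d - 7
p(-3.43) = 126.89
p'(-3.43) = -68.74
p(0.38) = -4.36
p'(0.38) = -0.16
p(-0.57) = 3.91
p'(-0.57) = -17.26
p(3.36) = 75.09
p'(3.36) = 53.48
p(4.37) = 138.28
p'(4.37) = 71.66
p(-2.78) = 86.02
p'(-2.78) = -57.04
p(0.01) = -3.07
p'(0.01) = -6.82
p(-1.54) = 29.12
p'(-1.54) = -34.72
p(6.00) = 279.00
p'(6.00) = 101.00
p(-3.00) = 99.00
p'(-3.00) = -61.00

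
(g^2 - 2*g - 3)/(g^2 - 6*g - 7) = (g - 3)/(g - 7)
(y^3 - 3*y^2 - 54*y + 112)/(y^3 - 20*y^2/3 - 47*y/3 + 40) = 3*(y^2 + 5*y - 14)/(3*y^2 + 4*y - 15)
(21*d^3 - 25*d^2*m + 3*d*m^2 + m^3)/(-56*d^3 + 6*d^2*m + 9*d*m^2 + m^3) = (-3*d^2 + 4*d*m - m^2)/(8*d^2 - 2*d*m - m^2)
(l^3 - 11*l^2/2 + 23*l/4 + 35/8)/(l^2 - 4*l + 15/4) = (4*l^2 - 12*l - 7)/(2*(2*l - 3))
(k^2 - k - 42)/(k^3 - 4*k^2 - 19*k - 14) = (k + 6)/(k^2 + 3*k + 2)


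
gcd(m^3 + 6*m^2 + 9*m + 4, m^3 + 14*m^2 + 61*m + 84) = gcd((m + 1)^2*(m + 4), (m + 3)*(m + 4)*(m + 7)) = m + 4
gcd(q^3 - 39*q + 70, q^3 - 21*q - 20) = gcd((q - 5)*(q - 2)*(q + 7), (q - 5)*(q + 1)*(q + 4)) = q - 5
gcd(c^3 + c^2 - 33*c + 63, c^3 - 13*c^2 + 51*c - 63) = c^2 - 6*c + 9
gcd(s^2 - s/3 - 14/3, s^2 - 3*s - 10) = s + 2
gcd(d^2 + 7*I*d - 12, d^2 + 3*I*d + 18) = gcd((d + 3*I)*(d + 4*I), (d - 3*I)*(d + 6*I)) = 1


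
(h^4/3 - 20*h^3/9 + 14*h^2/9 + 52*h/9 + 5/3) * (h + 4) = h^5/3 - 8*h^4/9 - 22*h^3/3 + 12*h^2 + 223*h/9 + 20/3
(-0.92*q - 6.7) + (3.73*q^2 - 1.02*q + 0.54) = 3.73*q^2 - 1.94*q - 6.16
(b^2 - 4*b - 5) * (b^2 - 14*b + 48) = b^4 - 18*b^3 + 99*b^2 - 122*b - 240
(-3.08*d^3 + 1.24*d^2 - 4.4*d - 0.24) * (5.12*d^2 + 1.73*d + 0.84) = -15.7696*d^5 + 1.0204*d^4 - 22.97*d^3 - 7.7992*d^2 - 4.1112*d - 0.2016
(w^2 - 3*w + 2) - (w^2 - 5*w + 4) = 2*w - 2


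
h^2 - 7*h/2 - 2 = (h - 4)*(h + 1/2)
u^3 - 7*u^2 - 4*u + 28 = (u - 7)*(u - 2)*(u + 2)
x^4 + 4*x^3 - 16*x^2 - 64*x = x*(x - 4)*(x + 4)^2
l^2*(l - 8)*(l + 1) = l^4 - 7*l^3 - 8*l^2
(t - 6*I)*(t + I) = t^2 - 5*I*t + 6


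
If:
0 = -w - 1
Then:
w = -1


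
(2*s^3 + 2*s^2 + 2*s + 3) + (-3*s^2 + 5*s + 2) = 2*s^3 - s^2 + 7*s + 5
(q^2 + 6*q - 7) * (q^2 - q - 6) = q^4 + 5*q^3 - 19*q^2 - 29*q + 42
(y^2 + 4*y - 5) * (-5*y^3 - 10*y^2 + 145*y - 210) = -5*y^5 - 30*y^4 + 130*y^3 + 420*y^2 - 1565*y + 1050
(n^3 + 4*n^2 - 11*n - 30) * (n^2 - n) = n^5 + 3*n^4 - 15*n^3 - 19*n^2 + 30*n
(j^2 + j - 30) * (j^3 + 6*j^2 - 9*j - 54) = j^5 + 7*j^4 - 33*j^3 - 243*j^2 + 216*j + 1620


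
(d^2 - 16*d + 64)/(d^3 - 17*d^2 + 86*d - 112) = (d - 8)/(d^2 - 9*d + 14)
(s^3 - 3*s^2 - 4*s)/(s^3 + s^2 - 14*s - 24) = s*(s + 1)/(s^2 + 5*s + 6)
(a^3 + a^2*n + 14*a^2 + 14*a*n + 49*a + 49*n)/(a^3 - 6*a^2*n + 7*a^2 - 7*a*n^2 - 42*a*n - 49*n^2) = (a + 7)/(a - 7*n)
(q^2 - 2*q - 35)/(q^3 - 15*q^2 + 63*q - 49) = (q + 5)/(q^2 - 8*q + 7)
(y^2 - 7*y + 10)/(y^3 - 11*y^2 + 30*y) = (y - 2)/(y*(y - 6))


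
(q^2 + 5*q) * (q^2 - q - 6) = q^4 + 4*q^3 - 11*q^2 - 30*q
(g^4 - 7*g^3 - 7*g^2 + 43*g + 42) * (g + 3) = g^5 - 4*g^4 - 28*g^3 + 22*g^2 + 171*g + 126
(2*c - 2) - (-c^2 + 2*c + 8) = c^2 - 10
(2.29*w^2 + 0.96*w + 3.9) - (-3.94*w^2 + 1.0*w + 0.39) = 6.23*w^2 - 0.04*w + 3.51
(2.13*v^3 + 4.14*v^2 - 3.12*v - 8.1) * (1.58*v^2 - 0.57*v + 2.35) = 3.3654*v^5 + 5.3271*v^4 - 2.2839*v^3 - 1.2906*v^2 - 2.715*v - 19.035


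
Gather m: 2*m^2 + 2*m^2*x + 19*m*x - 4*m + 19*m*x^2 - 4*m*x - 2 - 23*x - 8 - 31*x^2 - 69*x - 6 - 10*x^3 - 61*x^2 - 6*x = m^2*(2*x + 2) + m*(19*x^2 + 15*x - 4) - 10*x^3 - 92*x^2 - 98*x - 16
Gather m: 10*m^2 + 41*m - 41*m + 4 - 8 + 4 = 10*m^2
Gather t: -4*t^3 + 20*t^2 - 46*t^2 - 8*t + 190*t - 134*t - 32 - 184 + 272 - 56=-4*t^3 - 26*t^2 + 48*t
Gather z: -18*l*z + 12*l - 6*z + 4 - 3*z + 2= 12*l + z*(-18*l - 9) + 6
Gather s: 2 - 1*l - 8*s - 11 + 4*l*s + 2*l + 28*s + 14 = l + s*(4*l + 20) + 5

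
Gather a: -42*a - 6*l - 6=-42*a - 6*l - 6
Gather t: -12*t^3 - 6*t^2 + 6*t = -12*t^3 - 6*t^2 + 6*t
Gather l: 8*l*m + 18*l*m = 26*l*m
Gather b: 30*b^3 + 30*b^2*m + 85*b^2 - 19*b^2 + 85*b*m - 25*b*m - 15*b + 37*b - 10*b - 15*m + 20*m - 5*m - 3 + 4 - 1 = 30*b^3 + b^2*(30*m + 66) + b*(60*m + 12)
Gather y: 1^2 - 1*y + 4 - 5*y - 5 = -6*y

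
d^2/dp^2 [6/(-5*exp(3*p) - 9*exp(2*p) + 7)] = 54*((5*exp(p) + 4)*(5*exp(3*p) + 9*exp(2*p) - 7) - 2*(5*exp(p) + 6)^2*exp(2*p))*exp(2*p)/(5*exp(3*p) + 9*exp(2*p) - 7)^3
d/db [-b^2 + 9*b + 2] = 9 - 2*b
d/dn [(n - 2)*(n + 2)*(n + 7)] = 3*n^2 + 14*n - 4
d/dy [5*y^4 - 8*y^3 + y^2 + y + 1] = 20*y^3 - 24*y^2 + 2*y + 1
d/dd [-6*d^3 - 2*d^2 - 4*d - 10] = -18*d^2 - 4*d - 4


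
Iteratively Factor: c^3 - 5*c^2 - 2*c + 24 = (c + 2)*(c^2 - 7*c + 12) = (c - 4)*(c + 2)*(c - 3)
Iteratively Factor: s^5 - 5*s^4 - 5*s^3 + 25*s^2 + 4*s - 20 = (s - 5)*(s^4 - 5*s^2 + 4) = (s - 5)*(s - 1)*(s^3 + s^2 - 4*s - 4) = (s - 5)*(s - 1)*(s + 1)*(s^2 - 4) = (s - 5)*(s - 1)*(s + 1)*(s + 2)*(s - 2)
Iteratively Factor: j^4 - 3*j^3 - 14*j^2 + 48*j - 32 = (j + 4)*(j^3 - 7*j^2 + 14*j - 8) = (j - 4)*(j + 4)*(j^2 - 3*j + 2) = (j - 4)*(j - 1)*(j + 4)*(j - 2)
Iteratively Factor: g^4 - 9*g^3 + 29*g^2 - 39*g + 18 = (g - 3)*(g^3 - 6*g^2 + 11*g - 6) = (g - 3)*(g - 2)*(g^2 - 4*g + 3) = (g - 3)*(g - 2)*(g - 1)*(g - 3)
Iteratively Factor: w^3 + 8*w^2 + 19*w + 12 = (w + 3)*(w^2 + 5*w + 4) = (w + 3)*(w + 4)*(w + 1)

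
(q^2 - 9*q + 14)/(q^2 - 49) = (q - 2)/(q + 7)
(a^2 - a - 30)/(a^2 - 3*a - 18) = (a + 5)/(a + 3)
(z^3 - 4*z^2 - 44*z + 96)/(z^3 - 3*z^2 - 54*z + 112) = (z + 6)/(z + 7)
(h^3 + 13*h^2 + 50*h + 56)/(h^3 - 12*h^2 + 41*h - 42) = (h^3 + 13*h^2 + 50*h + 56)/(h^3 - 12*h^2 + 41*h - 42)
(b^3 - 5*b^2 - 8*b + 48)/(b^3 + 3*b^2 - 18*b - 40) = (b^2 - b - 12)/(b^2 + 7*b + 10)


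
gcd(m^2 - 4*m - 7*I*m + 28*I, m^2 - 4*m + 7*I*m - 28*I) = m - 4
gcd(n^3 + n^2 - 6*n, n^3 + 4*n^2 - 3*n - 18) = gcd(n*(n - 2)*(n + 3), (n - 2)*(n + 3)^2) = n^2 + n - 6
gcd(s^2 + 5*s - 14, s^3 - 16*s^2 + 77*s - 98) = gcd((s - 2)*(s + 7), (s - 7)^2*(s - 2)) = s - 2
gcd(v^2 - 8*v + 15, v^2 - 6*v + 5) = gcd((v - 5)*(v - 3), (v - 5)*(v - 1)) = v - 5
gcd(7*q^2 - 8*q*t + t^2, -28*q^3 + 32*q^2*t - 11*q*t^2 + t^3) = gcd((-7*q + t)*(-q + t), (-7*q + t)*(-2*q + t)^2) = 7*q - t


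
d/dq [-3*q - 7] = -3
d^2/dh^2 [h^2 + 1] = 2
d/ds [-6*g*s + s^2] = -6*g + 2*s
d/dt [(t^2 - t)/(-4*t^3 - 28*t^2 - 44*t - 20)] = (t^3 - 3*t^2 - 15*t + 5)/(4*(t^5 + 13*t^4 + 58*t^3 + 106*t^2 + 85*t + 25))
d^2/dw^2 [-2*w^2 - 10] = -4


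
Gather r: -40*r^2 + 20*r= -40*r^2 + 20*r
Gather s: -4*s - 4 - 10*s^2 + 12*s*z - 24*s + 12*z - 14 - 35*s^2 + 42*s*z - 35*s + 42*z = -45*s^2 + s*(54*z - 63) + 54*z - 18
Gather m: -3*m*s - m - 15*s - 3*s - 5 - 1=m*(-3*s - 1) - 18*s - 6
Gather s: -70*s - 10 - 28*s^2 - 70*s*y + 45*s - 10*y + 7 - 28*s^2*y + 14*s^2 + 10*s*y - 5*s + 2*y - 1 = s^2*(-28*y - 14) + s*(-60*y - 30) - 8*y - 4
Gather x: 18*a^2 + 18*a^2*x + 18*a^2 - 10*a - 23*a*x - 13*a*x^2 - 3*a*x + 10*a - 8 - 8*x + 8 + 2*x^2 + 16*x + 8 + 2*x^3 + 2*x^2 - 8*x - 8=36*a^2 + 2*x^3 + x^2*(4 - 13*a) + x*(18*a^2 - 26*a)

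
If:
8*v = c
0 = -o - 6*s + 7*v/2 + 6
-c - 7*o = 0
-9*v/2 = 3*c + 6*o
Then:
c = 0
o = 0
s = 1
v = 0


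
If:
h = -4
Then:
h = -4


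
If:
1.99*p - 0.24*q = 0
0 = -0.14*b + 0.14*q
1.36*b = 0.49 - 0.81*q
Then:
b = 0.23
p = 0.03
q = 0.23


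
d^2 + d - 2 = (d - 1)*(d + 2)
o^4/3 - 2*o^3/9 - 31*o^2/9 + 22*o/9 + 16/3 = (o/3 + 1)*(o - 8/3)*(o - 2)*(o + 1)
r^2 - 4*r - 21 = (r - 7)*(r + 3)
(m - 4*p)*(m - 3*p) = m^2 - 7*m*p + 12*p^2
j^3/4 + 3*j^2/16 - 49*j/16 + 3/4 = (j/4 + 1)*(j - 3)*(j - 1/4)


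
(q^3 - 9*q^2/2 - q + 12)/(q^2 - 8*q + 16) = (q^2 - q/2 - 3)/(q - 4)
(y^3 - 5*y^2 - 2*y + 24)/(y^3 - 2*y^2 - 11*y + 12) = (y^2 - y - 6)/(y^2 + 2*y - 3)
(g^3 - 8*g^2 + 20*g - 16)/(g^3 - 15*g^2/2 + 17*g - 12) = 2*(g - 2)/(2*g - 3)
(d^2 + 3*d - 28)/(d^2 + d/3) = 3*(d^2 + 3*d - 28)/(d*(3*d + 1))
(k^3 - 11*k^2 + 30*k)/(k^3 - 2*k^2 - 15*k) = (k - 6)/(k + 3)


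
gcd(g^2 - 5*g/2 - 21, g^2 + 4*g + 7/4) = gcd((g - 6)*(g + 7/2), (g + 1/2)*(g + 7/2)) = g + 7/2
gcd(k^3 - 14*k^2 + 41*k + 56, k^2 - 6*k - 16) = k - 8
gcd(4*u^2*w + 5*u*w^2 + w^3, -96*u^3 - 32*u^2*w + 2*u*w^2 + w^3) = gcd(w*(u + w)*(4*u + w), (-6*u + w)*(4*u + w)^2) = 4*u + w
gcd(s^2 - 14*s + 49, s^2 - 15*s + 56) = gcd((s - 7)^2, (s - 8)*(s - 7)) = s - 7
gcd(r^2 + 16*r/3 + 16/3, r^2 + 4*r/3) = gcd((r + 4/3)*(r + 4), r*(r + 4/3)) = r + 4/3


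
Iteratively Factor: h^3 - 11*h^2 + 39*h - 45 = (h - 5)*(h^2 - 6*h + 9) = (h - 5)*(h - 3)*(h - 3)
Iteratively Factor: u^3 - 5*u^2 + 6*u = (u)*(u^2 - 5*u + 6) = u*(u - 2)*(u - 3)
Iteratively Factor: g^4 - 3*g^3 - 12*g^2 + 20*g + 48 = (g - 4)*(g^3 + g^2 - 8*g - 12) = (g - 4)*(g - 3)*(g^2 + 4*g + 4) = (g - 4)*(g - 3)*(g + 2)*(g + 2)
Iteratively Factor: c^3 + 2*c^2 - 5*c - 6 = (c - 2)*(c^2 + 4*c + 3) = (c - 2)*(c + 3)*(c + 1)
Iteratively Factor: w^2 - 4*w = (w - 4)*(w)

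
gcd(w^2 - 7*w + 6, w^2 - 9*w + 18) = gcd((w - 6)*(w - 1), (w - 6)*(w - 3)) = w - 6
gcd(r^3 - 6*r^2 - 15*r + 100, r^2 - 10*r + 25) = r^2 - 10*r + 25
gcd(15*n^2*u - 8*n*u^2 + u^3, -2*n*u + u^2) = u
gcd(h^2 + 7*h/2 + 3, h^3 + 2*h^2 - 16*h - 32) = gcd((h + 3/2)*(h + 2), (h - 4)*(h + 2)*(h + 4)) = h + 2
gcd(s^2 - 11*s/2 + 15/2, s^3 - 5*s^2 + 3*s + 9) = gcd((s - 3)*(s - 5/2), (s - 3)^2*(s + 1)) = s - 3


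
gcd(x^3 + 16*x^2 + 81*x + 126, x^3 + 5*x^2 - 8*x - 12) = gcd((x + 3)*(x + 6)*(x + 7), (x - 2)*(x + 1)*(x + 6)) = x + 6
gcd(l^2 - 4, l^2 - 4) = l^2 - 4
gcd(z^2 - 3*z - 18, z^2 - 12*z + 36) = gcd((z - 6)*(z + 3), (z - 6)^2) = z - 6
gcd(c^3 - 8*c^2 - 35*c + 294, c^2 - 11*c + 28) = c - 7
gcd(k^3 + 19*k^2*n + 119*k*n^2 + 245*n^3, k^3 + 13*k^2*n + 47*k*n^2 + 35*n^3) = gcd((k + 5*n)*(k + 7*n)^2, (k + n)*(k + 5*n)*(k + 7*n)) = k^2 + 12*k*n + 35*n^2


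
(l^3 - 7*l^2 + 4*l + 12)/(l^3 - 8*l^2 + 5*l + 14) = (l - 6)/(l - 7)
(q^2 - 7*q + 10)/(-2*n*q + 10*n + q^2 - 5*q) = (q - 2)/(-2*n + q)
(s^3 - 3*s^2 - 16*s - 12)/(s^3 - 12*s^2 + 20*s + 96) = (s + 1)/(s - 8)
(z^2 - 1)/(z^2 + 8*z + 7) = (z - 1)/(z + 7)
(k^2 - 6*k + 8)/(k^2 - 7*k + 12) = (k - 2)/(k - 3)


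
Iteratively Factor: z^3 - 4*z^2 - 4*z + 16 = (z - 2)*(z^2 - 2*z - 8) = (z - 2)*(z + 2)*(z - 4)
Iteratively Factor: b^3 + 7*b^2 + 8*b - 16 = (b - 1)*(b^2 + 8*b + 16) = (b - 1)*(b + 4)*(b + 4)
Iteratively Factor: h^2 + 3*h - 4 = (h - 1)*(h + 4)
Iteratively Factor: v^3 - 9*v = (v - 3)*(v^2 + 3*v) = (v - 3)*(v + 3)*(v)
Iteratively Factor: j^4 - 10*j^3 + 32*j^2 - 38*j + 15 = (j - 1)*(j^3 - 9*j^2 + 23*j - 15) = (j - 1)^2*(j^2 - 8*j + 15) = (j - 5)*(j - 1)^2*(j - 3)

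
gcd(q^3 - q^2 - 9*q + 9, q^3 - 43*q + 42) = q - 1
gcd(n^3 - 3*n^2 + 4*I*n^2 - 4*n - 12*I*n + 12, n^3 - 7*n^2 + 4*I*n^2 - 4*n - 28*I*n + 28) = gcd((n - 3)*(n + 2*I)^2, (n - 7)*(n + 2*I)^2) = n^2 + 4*I*n - 4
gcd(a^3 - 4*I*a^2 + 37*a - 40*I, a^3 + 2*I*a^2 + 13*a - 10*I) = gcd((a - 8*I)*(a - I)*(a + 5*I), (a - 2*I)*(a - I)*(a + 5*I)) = a^2 + 4*I*a + 5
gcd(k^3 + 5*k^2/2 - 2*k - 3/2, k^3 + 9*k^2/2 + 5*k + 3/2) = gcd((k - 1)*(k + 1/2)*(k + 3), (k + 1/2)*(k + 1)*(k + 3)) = k^2 + 7*k/2 + 3/2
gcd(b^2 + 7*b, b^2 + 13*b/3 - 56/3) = b + 7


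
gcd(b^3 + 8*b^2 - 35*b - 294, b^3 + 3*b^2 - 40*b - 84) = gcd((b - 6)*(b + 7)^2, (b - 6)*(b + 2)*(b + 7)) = b^2 + b - 42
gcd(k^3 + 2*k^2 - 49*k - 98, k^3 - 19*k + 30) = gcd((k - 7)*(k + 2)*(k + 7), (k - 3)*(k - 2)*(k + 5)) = 1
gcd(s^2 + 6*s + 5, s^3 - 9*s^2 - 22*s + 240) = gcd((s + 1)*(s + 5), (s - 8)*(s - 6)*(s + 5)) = s + 5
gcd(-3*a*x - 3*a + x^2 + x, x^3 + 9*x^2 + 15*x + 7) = x + 1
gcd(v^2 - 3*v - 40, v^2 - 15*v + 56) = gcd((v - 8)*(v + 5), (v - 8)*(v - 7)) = v - 8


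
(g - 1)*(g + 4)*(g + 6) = g^3 + 9*g^2 + 14*g - 24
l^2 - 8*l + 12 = (l - 6)*(l - 2)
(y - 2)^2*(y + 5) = y^3 + y^2 - 16*y + 20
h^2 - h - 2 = (h - 2)*(h + 1)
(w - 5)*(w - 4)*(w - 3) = w^3 - 12*w^2 + 47*w - 60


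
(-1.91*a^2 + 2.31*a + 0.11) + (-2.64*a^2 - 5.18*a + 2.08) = -4.55*a^2 - 2.87*a + 2.19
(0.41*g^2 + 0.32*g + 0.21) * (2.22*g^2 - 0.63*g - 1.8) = 0.9102*g^4 + 0.4521*g^3 - 0.4734*g^2 - 0.7083*g - 0.378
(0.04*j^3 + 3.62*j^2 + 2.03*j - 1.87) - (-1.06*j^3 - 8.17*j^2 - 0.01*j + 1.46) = 1.1*j^3 + 11.79*j^2 + 2.04*j - 3.33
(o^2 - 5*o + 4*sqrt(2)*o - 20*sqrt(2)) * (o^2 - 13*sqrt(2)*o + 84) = o^4 - 9*sqrt(2)*o^3 - 5*o^3 - 20*o^2 + 45*sqrt(2)*o^2 + 100*o + 336*sqrt(2)*o - 1680*sqrt(2)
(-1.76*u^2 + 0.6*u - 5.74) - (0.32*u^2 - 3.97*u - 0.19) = -2.08*u^2 + 4.57*u - 5.55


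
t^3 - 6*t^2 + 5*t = t*(t - 5)*(t - 1)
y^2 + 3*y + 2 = (y + 1)*(y + 2)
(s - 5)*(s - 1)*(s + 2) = s^3 - 4*s^2 - 7*s + 10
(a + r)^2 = a^2 + 2*a*r + r^2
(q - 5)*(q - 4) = q^2 - 9*q + 20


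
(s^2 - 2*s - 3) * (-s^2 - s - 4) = -s^4 + s^3 + s^2 + 11*s + 12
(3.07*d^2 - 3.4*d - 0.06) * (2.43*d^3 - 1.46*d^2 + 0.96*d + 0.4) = 7.4601*d^5 - 12.7442*d^4 + 7.7654*d^3 - 1.9484*d^2 - 1.4176*d - 0.024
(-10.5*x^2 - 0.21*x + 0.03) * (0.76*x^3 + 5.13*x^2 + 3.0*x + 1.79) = -7.98*x^5 - 54.0246*x^4 - 32.5545*x^3 - 19.2711*x^2 - 0.2859*x + 0.0537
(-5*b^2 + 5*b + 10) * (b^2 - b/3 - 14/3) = -5*b^4 + 20*b^3/3 + 95*b^2/3 - 80*b/3 - 140/3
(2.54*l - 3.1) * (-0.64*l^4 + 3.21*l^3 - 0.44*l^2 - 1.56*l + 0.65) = -1.6256*l^5 + 10.1374*l^4 - 11.0686*l^3 - 2.5984*l^2 + 6.487*l - 2.015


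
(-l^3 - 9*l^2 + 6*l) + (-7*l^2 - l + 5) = -l^3 - 16*l^2 + 5*l + 5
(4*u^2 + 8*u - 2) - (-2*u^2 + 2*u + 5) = 6*u^2 + 6*u - 7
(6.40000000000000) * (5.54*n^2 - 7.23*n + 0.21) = 35.456*n^2 - 46.272*n + 1.344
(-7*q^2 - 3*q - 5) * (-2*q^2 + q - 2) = 14*q^4 - q^3 + 21*q^2 + q + 10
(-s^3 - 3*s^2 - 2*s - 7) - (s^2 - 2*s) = -s^3 - 4*s^2 - 7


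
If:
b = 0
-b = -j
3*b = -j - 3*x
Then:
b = 0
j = 0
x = 0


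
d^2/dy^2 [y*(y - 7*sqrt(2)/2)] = 2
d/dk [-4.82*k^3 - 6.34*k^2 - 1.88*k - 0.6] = -14.46*k^2 - 12.68*k - 1.88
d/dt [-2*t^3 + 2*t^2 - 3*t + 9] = -6*t^2 + 4*t - 3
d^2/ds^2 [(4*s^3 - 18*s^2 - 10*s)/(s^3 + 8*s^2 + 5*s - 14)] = 4*(-25*s^6 - 45*s^5 + 183*s^4 - 543*s^3 - 3864*s^2 - 504*s - 2114)/(s^9 + 24*s^8 + 207*s^7 + 710*s^6 + 363*s^5 - 2508*s^4 - 2647*s^3 + 3654*s^2 + 2940*s - 2744)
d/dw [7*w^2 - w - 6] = 14*w - 1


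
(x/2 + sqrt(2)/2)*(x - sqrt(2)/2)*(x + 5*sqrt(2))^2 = x^4/2 + 21*sqrt(2)*x^3/4 + 59*x^2/2 + 15*sqrt(2)*x/2 - 25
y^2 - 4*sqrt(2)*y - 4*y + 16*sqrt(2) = (y - 4)*(y - 4*sqrt(2))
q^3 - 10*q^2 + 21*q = q*(q - 7)*(q - 3)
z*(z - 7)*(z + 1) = z^3 - 6*z^2 - 7*z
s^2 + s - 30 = (s - 5)*(s + 6)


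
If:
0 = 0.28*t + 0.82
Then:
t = -2.93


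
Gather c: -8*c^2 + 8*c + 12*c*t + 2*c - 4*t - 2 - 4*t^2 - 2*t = -8*c^2 + c*(12*t + 10) - 4*t^2 - 6*t - 2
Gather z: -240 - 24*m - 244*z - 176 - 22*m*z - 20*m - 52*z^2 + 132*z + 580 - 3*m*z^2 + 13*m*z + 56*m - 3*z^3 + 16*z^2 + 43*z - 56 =12*m - 3*z^3 + z^2*(-3*m - 36) + z*(-9*m - 69) + 108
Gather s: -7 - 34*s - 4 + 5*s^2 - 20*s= 5*s^2 - 54*s - 11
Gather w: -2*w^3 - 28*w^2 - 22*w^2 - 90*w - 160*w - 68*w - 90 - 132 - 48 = -2*w^3 - 50*w^2 - 318*w - 270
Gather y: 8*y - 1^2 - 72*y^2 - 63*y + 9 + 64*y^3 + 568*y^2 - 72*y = 64*y^3 + 496*y^2 - 127*y + 8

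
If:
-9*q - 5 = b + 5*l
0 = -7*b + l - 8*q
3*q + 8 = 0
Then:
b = 377/108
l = 335/108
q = -8/3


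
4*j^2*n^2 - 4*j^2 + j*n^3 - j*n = (4*j + n)*(n - 1)*(j*n + j)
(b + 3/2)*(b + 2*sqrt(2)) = b^2 + 3*b/2 + 2*sqrt(2)*b + 3*sqrt(2)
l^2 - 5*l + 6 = (l - 3)*(l - 2)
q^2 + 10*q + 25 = (q + 5)^2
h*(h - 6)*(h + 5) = h^3 - h^2 - 30*h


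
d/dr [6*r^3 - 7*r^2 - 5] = 2*r*(9*r - 7)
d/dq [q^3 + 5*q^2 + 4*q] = 3*q^2 + 10*q + 4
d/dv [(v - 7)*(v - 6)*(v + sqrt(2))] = 3*v^2 - 26*v + 2*sqrt(2)*v - 13*sqrt(2) + 42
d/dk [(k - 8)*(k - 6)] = 2*k - 14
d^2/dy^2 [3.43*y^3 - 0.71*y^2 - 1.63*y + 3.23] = 20.58*y - 1.42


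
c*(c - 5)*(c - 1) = c^3 - 6*c^2 + 5*c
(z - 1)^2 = z^2 - 2*z + 1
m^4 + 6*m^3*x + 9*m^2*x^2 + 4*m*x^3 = m*(m + x)^2*(m + 4*x)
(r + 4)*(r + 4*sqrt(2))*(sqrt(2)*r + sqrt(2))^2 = 2*r^4 + 8*sqrt(2)*r^3 + 12*r^3 + 18*r^2 + 48*sqrt(2)*r^2 + 8*r + 72*sqrt(2)*r + 32*sqrt(2)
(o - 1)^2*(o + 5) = o^3 + 3*o^2 - 9*o + 5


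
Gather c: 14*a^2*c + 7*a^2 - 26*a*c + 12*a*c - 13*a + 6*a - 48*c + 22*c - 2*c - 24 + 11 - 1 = 7*a^2 - 7*a + c*(14*a^2 - 14*a - 28) - 14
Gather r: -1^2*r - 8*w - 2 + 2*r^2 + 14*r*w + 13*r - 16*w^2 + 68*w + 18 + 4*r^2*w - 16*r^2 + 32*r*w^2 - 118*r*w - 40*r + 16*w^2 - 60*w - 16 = r^2*(4*w - 14) + r*(32*w^2 - 104*w - 28)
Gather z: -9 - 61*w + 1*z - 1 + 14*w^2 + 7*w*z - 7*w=14*w^2 - 68*w + z*(7*w + 1) - 10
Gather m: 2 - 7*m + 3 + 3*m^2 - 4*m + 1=3*m^2 - 11*m + 6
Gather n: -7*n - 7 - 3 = -7*n - 10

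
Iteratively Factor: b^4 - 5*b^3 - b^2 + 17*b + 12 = (b + 1)*(b^3 - 6*b^2 + 5*b + 12) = (b - 3)*(b + 1)*(b^2 - 3*b - 4) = (b - 3)*(b + 1)^2*(b - 4)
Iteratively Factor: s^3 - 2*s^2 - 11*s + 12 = (s + 3)*(s^2 - 5*s + 4) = (s - 1)*(s + 3)*(s - 4)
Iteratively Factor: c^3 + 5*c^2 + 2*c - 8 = (c - 1)*(c^2 + 6*c + 8) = (c - 1)*(c + 4)*(c + 2)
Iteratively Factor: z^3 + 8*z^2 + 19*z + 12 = (z + 4)*(z^2 + 4*z + 3) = (z + 3)*(z + 4)*(z + 1)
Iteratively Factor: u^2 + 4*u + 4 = (u + 2)*(u + 2)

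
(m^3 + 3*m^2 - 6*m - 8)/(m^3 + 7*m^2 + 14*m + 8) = (m - 2)/(m + 2)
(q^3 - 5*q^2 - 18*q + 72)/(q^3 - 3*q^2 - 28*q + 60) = (q^2 + q - 12)/(q^2 + 3*q - 10)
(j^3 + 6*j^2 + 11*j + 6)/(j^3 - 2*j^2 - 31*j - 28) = (j^2 + 5*j + 6)/(j^2 - 3*j - 28)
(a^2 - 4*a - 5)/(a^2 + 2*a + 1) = (a - 5)/(a + 1)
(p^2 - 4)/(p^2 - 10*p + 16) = (p + 2)/(p - 8)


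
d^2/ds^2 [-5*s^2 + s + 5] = -10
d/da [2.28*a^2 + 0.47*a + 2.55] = 4.56*a + 0.47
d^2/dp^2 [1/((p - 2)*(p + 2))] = 2*(3*p^2 + 4)/(p^6 - 12*p^4 + 48*p^2 - 64)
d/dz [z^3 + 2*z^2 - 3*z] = 3*z^2 + 4*z - 3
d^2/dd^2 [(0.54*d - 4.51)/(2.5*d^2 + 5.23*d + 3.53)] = ((16.9016 - 8.1*d)*(2.5*d^2 + 5.23*d + 3.53) + (0.54*d - 4.51)*(5.0*d + 5.23)*(10.0*d + 10.46))/(2.5*d^2 + 5.23*d + 3.53)^3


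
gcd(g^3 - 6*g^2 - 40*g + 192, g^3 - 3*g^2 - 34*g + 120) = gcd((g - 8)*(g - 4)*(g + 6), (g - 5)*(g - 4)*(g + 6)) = g^2 + 2*g - 24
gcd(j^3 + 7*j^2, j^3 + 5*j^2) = j^2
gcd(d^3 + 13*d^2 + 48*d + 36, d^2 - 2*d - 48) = d + 6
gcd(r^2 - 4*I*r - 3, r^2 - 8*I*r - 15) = r - 3*I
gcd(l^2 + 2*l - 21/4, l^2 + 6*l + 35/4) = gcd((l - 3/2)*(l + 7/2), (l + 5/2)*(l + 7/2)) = l + 7/2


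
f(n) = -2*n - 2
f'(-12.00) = -2.00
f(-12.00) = 22.00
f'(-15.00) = -2.00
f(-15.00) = 28.00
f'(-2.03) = -2.00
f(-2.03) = 2.06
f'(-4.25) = -2.00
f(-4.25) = 6.50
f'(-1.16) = -2.00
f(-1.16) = 0.32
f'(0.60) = -2.00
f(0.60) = -3.20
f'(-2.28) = -2.00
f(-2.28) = 2.56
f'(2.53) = -2.00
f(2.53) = -7.06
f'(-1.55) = -2.00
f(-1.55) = 1.10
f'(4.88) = -2.00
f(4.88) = -11.76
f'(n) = -2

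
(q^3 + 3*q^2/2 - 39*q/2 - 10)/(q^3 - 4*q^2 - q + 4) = (2*q^2 + 11*q + 5)/(2*(q^2 - 1))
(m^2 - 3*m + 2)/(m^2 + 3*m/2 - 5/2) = 2*(m - 2)/(2*m + 5)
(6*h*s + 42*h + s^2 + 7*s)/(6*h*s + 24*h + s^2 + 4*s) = (s + 7)/(s + 4)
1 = 1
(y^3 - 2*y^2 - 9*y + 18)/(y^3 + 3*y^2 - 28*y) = (y^3 - 2*y^2 - 9*y + 18)/(y*(y^2 + 3*y - 28))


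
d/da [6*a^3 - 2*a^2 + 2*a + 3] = 18*a^2 - 4*a + 2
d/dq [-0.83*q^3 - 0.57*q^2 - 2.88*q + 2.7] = -2.49*q^2 - 1.14*q - 2.88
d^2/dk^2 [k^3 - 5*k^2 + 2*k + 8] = 6*k - 10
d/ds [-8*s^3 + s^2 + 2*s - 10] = -24*s^2 + 2*s + 2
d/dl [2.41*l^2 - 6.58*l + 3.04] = 4.82*l - 6.58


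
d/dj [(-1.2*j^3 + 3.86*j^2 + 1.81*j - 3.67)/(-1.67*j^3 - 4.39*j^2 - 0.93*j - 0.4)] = (11.7142*j^4 + 8.2774*j^3 - 12.5906*j^2 - 35.3106*j - 4.1371)/(2.7889*j^6 + 14.6626*j^5 + 22.3783*j^4 + 9.5014*j^3 + 4.3769*j^2 + 0.744*j + 0.16)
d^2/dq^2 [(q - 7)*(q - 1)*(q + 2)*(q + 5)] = 12*q^2 - 6*q - 78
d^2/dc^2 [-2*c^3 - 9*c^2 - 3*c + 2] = -12*c - 18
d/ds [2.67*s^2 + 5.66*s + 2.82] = 5.34*s + 5.66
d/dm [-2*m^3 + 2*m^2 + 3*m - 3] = -6*m^2 + 4*m + 3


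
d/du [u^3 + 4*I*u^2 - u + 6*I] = 3*u^2 + 8*I*u - 1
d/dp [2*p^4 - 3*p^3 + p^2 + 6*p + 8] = 8*p^3 - 9*p^2 + 2*p + 6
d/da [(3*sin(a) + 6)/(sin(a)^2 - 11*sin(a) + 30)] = 3*(-4*sin(a) + cos(a)^2 + 51)*cos(a)/(sin(a)^2 - 11*sin(a) + 30)^2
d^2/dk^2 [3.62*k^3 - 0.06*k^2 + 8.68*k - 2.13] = 21.72*k - 0.12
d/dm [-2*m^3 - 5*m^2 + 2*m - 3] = -6*m^2 - 10*m + 2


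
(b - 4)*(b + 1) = b^2 - 3*b - 4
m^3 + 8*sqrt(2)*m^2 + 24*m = m*(m + 2*sqrt(2))*(m + 6*sqrt(2))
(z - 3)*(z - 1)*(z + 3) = z^3 - z^2 - 9*z + 9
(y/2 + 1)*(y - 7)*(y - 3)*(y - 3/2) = y^4/2 - 19*y^3/4 + 13*y^2/2 + 81*y/4 - 63/2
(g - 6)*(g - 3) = g^2 - 9*g + 18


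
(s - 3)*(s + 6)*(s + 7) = s^3 + 10*s^2 + 3*s - 126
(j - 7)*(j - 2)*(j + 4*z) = j^3 + 4*j^2*z - 9*j^2 - 36*j*z + 14*j + 56*z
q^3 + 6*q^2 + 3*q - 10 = (q - 1)*(q + 2)*(q + 5)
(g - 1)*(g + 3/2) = g^2 + g/2 - 3/2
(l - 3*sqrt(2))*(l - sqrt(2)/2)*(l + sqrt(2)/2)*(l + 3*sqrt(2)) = l^4 - 37*l^2/2 + 9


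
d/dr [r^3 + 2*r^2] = r*(3*r + 4)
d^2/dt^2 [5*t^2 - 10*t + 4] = 10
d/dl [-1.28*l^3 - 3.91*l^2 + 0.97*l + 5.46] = -3.84*l^2 - 7.82*l + 0.97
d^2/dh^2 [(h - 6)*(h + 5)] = 2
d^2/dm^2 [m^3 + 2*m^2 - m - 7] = 6*m + 4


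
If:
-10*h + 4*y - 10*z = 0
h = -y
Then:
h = -5*z/7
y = 5*z/7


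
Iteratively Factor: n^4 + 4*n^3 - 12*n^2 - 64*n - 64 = (n - 4)*(n^3 + 8*n^2 + 20*n + 16) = (n - 4)*(n + 4)*(n^2 + 4*n + 4) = (n - 4)*(n + 2)*(n + 4)*(n + 2)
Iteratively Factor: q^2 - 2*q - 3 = (q - 3)*(q + 1)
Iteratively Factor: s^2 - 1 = (s - 1)*(s + 1)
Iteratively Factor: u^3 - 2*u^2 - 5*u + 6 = (u - 3)*(u^2 + u - 2) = (u - 3)*(u - 1)*(u + 2)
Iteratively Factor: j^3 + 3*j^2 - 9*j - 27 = (j + 3)*(j^2 - 9) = (j + 3)^2*(j - 3)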